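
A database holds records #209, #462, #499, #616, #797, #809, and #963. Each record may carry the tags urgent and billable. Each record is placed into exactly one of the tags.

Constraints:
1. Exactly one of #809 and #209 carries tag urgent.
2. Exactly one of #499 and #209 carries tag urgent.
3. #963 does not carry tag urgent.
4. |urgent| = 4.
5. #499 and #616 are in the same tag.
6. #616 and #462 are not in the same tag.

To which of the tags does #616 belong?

From (3): #963 ∉ urgent.
Only one tag left: #963 ∈ billable.
Suppose #616 ∉ urgent: no assignment then satisfies all the clues, so #616 ∈ urgent.

#616: urgent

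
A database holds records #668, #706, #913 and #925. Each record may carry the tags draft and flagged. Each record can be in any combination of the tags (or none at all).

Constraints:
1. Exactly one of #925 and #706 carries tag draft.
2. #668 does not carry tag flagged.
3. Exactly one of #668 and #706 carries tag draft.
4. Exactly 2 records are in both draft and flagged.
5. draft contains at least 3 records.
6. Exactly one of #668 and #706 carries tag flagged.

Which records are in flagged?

flagged = {#706, #913, #925}

From (2): #668 ∉ flagged.
(6) (exactly one): #706 ∈ flagged.
Suppose #913 ∉ flagged: no assignment then satisfies all the clues, so #913 ∈ flagged.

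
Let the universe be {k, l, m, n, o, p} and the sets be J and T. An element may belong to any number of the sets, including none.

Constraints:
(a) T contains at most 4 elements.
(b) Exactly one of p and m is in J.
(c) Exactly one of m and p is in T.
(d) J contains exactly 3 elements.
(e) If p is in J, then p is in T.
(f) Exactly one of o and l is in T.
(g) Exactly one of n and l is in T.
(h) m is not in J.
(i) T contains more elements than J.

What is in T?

T = {k, n, o, p}

From (h): m ∉ J.
(b) (exactly one): p ∈ J.
(e): p ∈ T.
(c) (exactly one): m ∉ T.
Suppose k ∉ T: no assignment then satisfies all the clues, so k ∈ T.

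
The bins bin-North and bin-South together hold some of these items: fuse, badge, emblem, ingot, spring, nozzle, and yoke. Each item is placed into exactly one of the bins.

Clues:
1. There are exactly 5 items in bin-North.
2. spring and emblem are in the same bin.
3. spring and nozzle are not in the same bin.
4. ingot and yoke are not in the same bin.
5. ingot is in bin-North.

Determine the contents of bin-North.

bin-North = {badge, emblem, fuse, ingot, spring}

From (5): ingot ∈ bin-North.
(4): yoke ∉ bin-North.
Only one bin left: yoke ∈ bin-South.
Suppose fuse ∉ bin-North: no assignment then satisfies all the clues, so fuse ∈ bin-North.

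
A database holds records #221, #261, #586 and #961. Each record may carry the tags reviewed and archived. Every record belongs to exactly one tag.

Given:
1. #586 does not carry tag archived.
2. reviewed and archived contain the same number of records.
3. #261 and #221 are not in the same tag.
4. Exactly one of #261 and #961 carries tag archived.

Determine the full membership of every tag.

reviewed = {#261, #586}; archived = {#221, #961}

From (1): #586 ∉ archived.
Only one tag left: #586 ∈ reviewed.
Suppose #221 ∈ reviewed: no assignment then satisfies all the clues, so #221 ∉ reviewed.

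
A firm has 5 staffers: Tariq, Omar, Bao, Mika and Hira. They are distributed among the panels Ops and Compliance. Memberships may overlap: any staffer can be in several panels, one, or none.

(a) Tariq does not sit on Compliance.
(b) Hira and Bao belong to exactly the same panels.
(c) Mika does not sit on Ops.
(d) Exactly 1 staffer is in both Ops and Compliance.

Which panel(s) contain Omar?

Omar: Compliance, Ops

From (a): Tariq ∉ Compliance.
From (c): Mika ∉ Ops.
Suppose Omar ∉ Ops: no assignment then satisfies all the clues, so Omar ∈ Ops.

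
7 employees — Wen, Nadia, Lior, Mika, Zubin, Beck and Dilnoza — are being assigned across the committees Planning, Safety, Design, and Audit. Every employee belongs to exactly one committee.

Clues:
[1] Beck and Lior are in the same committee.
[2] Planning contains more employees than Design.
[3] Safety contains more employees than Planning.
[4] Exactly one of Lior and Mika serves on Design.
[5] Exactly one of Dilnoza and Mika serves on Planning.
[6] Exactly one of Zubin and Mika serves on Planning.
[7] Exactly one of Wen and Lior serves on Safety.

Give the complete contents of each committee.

Planning = {Dilnoza, Zubin}; Safety = {Beck, Lior, Nadia}; Design = {Mika}; Audit = {Wen}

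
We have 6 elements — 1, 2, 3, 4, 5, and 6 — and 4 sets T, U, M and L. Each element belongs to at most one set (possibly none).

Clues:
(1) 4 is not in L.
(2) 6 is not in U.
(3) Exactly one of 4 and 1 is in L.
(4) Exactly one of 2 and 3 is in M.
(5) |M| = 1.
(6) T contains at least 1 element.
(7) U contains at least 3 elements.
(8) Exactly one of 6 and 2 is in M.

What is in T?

From (1): 4 ∉ L.
From (2): 6 ∉ U.
(3) (exactly one): 1 ∈ L.
Suppose 2 ∈ T: no assignment then satisfies all the clues, so 2 ∉ T.

T = {6}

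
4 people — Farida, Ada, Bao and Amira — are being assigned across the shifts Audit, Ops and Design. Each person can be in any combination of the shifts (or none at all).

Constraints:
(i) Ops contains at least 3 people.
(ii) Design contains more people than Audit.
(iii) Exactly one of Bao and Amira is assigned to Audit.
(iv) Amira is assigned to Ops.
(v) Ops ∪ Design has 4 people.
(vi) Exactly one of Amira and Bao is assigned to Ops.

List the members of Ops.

Ops = {Ada, Amira, Farida}

From (iv): Amira ∈ Ops.
(vi) (exactly one): Bao ∉ Ops.
(i): only 3 candidates remain for Ops, so all are in.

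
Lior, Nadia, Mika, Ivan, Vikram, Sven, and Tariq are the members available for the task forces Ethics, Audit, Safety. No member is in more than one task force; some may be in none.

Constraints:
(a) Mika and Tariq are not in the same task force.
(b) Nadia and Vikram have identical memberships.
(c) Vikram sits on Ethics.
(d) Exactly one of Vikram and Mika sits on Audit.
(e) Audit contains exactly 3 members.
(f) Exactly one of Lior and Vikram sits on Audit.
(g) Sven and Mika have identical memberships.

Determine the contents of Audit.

From (c): Vikram ∈ Ethics.
(b): Nadia matches Vikram: Nadia ∈ Ethics.
(d) (exactly one): Mika ∈ Audit.
(f) (exactly one): Lior ∈ Audit.
(g): Sven matches Mika: Sven ∉ Ethics.
(g): Sven matches Mika: Sven ∈ Audit.
(a): Tariq ∉ Audit.
(e): Audit already has 3, so the rest are out.

Audit = {Lior, Mika, Sven}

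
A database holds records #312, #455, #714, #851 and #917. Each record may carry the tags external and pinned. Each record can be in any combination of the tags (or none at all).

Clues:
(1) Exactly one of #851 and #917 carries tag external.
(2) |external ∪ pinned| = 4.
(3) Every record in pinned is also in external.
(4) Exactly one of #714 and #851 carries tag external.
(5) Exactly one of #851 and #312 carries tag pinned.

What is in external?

external = {#312, #455, #714, #917}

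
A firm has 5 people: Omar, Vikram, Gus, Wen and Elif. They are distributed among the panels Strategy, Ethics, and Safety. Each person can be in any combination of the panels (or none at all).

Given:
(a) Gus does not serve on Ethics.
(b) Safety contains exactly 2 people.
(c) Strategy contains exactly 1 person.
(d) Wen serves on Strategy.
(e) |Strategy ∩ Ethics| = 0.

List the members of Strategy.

From (a): Gus ∉ Ethics.
From (d): Wen ∈ Strategy.
(c): Strategy already has 1, so the rest are out.

Strategy = {Wen}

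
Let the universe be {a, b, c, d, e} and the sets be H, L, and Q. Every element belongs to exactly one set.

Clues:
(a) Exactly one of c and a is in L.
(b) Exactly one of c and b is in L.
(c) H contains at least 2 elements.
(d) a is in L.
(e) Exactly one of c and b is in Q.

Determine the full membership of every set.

From (d): a ∈ L.
(a) (exactly one): c ∉ L.
(b) (exactly one): b ∈ L.
(e) (exactly one): c ∈ Q.
(c): only 2 candidates remain for H, so all are in.

H = {d, e}; L = {a, b}; Q = {c}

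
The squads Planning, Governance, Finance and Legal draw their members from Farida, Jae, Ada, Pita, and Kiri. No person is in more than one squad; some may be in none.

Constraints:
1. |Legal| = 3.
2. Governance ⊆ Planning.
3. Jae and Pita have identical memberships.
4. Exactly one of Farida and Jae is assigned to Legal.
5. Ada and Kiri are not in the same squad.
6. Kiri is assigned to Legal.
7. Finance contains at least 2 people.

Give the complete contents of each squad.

Planning = {}; Governance = {}; Finance = {Ada, Farida}; Legal = {Jae, Kiri, Pita}

From (6): Kiri ∈ Legal.
(5): Ada ∉ Legal.
Suppose Farida ∈ Planning: no assignment then satisfies all the clues, so Farida ∉ Planning.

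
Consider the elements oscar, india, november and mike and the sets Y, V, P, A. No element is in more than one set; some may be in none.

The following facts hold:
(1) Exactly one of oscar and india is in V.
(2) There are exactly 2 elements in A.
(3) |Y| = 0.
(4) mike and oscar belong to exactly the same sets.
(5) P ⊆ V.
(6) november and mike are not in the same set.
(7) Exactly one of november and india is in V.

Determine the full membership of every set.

Y = {}; V = {india}; P = {}; A = {mike, oscar}

(3): Y already has 0, so the rest are out.
Suppose oscar ∈ V: no assignment then satisfies all the clues, so oscar ∉ V.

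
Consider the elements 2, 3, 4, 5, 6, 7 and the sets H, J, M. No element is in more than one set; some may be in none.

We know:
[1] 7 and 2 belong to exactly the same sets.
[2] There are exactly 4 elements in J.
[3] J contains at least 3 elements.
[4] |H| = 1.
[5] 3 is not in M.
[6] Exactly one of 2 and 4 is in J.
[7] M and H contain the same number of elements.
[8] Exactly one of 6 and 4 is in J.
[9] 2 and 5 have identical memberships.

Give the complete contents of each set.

From (5): 3 ∉ M.
Suppose 2 ∈ H: no assignment then satisfies all the clues, so 2 ∉ H.

H = {3}; J = {2, 5, 6, 7}; M = {4}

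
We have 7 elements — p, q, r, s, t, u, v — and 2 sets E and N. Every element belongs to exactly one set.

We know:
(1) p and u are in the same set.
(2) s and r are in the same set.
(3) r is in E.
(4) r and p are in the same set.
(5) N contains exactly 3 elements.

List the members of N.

From (3): r ∈ E.
(2): s matches r: s ∈ E.
(4): p matches r: p ∈ E.
(1): u matches p: u ∈ E.
(5): only 3 candidates remain for N, so all are in.

N = {q, t, v}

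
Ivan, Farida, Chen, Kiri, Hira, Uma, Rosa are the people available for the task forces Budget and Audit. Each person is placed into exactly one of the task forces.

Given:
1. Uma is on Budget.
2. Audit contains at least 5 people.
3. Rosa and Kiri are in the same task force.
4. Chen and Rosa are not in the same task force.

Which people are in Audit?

Audit = {Farida, Hira, Ivan, Kiri, Rosa}

From (1): Uma ∈ Budget.
Suppose Ivan ∉ Audit: no assignment then satisfies all the clues, so Ivan ∈ Audit.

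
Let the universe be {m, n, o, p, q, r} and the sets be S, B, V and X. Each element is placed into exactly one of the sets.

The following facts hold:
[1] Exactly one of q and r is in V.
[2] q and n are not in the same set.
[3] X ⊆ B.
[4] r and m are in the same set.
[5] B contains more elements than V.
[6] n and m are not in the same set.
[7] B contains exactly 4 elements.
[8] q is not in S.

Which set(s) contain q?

q: V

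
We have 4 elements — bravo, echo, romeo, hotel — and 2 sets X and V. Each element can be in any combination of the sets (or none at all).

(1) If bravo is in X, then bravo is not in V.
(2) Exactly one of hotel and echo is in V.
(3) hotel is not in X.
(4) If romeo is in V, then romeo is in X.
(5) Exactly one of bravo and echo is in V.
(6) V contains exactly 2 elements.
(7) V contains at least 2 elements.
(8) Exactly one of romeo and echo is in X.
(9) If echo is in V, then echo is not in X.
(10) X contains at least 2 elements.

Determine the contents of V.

V = {echo, romeo}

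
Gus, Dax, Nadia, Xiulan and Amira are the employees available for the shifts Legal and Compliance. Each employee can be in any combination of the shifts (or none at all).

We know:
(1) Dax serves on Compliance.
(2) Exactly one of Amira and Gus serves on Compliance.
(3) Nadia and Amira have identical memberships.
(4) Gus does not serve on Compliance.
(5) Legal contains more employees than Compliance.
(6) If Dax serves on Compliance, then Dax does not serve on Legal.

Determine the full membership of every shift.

Legal = {Amira, Gus, Nadia, Xiulan}; Compliance = {Amira, Dax, Nadia}

From (1): Dax ∈ Compliance.
From (4): Gus ∉ Compliance.
(2) (exactly one): Amira ∈ Compliance.
(3): Nadia matches Amira: Nadia ∈ Compliance.
(6): Dax ∉ Legal.
Suppose Gus ∉ Legal: no assignment then satisfies all the clues, so Gus ∈ Legal.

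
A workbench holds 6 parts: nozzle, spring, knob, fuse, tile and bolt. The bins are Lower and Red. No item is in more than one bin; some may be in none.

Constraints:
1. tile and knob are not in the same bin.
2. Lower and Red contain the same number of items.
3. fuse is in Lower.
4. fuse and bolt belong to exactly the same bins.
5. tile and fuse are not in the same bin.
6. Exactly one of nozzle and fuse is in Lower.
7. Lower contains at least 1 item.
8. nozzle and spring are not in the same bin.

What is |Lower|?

2

From (3): fuse ∈ Lower.
(4): bolt matches fuse: bolt ∈ Lower.
(5): tile ∉ Lower.
(6) (exactly one): nozzle ∉ Lower.
Suppose spring ∈ Lower: no assignment then satisfies all the clues, so spring ∉ Lower.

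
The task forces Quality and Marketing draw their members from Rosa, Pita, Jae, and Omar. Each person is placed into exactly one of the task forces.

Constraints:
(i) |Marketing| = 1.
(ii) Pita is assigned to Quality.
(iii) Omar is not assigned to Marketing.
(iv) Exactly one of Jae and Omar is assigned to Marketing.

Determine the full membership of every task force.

Quality = {Omar, Pita, Rosa}; Marketing = {Jae}

From (ii): Pita ∈ Quality.
From (iii): Omar ∉ Marketing.
(iv) (exactly one): Jae ∈ Marketing.
Only one task force left: Omar ∈ Quality.
(i): Marketing already has 1, so the rest are out.
Only one task force left: Rosa ∈ Quality.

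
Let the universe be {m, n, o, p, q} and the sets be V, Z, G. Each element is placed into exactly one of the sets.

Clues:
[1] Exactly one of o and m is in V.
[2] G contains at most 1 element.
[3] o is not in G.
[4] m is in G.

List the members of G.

G = {m}

From (3): o ∉ G.
From (4): m ∈ G.
(1) (exactly one): o ∈ V.
(2): G already has 1, so the rest are out.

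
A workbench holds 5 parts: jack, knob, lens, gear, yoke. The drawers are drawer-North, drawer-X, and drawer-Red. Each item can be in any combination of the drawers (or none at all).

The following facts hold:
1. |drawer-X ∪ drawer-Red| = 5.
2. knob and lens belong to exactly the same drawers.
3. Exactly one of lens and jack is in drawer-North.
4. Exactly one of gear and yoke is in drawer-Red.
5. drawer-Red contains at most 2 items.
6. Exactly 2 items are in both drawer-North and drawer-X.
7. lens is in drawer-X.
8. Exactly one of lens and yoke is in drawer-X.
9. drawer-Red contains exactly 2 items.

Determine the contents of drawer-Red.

drawer-Red = {jack, yoke}

From (7): lens ∈ drawer-X.
(2): knob matches lens: knob ∈ drawer-X.
(8) (exactly one): yoke ∉ drawer-X.
Suppose jack ∉ drawer-Red: no assignment then satisfies all the clues, so jack ∈ drawer-Red.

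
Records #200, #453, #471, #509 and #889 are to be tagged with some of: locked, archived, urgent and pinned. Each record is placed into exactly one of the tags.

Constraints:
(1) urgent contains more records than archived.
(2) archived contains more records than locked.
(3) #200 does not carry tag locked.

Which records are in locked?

locked = {}

From (3): #200 ∉ locked.
Suppose #453 ∈ locked: no assignment then satisfies all the clues, so #453 ∉ locked.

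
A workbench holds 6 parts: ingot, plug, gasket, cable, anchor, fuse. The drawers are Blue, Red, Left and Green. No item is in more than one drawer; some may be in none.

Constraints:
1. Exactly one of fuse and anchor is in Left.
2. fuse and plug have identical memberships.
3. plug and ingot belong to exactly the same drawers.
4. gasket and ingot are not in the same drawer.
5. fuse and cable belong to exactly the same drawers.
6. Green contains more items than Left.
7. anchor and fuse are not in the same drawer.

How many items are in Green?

4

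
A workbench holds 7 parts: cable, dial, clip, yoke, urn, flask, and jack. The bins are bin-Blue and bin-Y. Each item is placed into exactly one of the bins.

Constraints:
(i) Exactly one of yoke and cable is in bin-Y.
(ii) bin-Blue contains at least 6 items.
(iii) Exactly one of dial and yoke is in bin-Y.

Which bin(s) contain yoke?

yoke: bin-Y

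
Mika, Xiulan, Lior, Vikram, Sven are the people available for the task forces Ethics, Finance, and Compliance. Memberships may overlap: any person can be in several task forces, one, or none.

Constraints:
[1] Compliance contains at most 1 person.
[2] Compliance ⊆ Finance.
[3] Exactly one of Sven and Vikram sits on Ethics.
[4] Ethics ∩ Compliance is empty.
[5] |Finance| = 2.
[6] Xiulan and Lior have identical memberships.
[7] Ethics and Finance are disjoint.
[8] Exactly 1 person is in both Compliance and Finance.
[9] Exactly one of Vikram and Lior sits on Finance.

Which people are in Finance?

Finance = {Mika, Vikram}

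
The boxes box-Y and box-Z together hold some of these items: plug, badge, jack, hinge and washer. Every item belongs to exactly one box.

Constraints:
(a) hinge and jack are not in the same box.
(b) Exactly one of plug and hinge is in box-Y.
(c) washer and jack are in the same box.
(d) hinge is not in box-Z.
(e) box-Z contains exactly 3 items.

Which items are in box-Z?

box-Z = {jack, plug, washer}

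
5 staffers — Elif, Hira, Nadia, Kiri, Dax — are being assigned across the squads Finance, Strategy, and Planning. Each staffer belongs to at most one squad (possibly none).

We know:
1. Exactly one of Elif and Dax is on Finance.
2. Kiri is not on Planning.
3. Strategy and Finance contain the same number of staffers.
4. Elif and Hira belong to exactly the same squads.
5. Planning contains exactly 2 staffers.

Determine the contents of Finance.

Finance = {Dax}

From (2): Kiri ∉ Planning.
Suppose Elif ∈ Finance: no assignment then satisfies all the clues, so Elif ∉ Finance.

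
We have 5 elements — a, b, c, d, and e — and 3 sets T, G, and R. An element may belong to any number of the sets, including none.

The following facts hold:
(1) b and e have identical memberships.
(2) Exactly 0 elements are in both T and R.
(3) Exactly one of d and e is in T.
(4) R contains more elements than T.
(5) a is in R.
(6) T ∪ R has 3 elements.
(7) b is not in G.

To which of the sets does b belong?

b: none

From (5): a ∈ R.
From (7): b ∉ G.
(1): e matches b: e ∉ G.
Suppose b ∈ T: no assignment then satisfies all the clues, so b ∉ T.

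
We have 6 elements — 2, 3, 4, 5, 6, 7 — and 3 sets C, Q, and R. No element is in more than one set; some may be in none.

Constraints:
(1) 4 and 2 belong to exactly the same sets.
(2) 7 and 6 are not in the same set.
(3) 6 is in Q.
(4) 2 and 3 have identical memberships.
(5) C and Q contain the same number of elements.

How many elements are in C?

1

From (3): 6 ∈ Q.
(2): 7 ∉ Q.
Suppose 2 ∈ C: no assignment then satisfies all the clues, so 2 ∉ C.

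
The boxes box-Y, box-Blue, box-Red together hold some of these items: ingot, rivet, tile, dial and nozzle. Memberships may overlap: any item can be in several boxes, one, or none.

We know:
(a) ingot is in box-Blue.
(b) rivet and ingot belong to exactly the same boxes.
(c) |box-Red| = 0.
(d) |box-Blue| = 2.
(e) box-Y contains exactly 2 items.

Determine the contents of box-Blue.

box-Blue = {ingot, rivet}

From (a): ingot ∈ box-Blue.
(b): rivet matches ingot: rivet ∈ box-Blue.
(c): box-Red already has 0, so the rest are out.
(d): box-Blue already has 2, so the rest are out.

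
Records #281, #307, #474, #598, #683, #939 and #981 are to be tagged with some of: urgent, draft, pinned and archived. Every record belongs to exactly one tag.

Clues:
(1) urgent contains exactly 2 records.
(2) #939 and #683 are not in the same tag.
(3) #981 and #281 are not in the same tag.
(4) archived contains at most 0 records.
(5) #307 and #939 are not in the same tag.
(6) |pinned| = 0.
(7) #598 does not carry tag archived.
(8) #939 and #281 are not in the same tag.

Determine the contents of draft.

draft = {#281, #307, #474, #598, #683}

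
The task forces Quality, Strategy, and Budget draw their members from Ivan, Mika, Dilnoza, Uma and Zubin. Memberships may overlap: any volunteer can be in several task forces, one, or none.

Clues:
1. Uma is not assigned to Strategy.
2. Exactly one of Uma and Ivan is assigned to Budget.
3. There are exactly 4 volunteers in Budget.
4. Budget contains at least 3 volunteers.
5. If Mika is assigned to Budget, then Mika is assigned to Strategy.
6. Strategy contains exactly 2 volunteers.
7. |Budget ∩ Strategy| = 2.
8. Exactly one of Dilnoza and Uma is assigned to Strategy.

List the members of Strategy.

From (1): Uma ∉ Strategy.
(8) (exactly one): Dilnoza ∈ Strategy.
Suppose Ivan ∈ Strategy: no assignment then satisfies all the clues, so Ivan ∉ Strategy.

Strategy = {Dilnoza, Mika}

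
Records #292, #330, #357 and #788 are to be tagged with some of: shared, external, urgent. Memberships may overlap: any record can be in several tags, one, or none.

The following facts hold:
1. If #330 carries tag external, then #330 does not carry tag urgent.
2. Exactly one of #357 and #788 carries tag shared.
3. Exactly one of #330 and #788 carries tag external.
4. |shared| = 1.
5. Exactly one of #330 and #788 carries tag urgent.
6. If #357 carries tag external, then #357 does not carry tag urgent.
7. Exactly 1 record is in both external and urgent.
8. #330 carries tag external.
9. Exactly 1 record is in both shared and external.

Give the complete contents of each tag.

shared = {#357}; external = {#292, #330, #357}; urgent = {#292, #788}

From (8): #330 ∈ external.
(1): #330 ∉ urgent.
(3) (exactly one): #788 ∉ external.
(5) (exactly one): #788 ∈ urgent.
Suppose #292 ∈ shared: no assignment then satisfies all the clues, so #292 ∉ shared.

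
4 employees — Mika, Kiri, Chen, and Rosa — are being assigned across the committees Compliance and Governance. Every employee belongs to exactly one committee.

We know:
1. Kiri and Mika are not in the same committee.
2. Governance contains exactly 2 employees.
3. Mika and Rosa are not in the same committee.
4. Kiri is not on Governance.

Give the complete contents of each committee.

Compliance = {Kiri, Rosa}; Governance = {Chen, Mika}

From (4): Kiri ∉ Governance.
Only one committee left: Kiri ∈ Compliance.
(1): Mika ∉ Compliance.
Only one committee left: Mika ∈ Governance.
(3): Rosa ∉ Governance.
Only one committee left: Rosa ∈ Compliance.
(2): only 2 candidates remain for Governance, so all are in.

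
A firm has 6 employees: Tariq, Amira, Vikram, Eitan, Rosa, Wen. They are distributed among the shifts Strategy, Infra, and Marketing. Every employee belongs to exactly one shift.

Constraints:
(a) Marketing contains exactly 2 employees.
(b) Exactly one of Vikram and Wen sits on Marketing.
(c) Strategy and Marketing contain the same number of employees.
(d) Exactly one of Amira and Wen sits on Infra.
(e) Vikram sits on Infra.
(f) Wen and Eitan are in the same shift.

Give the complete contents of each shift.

Strategy = {Rosa, Tariq}; Infra = {Amira, Vikram}; Marketing = {Eitan, Wen}

From (e): Vikram ∈ Infra.
(b) (exactly one): Wen ∈ Marketing.
(d) (exactly one): Amira ∈ Infra.
(f): Eitan matches Wen: Eitan ∉ Strategy.
(f): Eitan matches Wen: Eitan ∉ Infra.
(f): Eitan matches Wen: Eitan ∈ Marketing.
(a): Marketing already has 2, so the rest are out.
Suppose Tariq ∉ Strategy: no assignment then satisfies all the clues, so Tariq ∈ Strategy.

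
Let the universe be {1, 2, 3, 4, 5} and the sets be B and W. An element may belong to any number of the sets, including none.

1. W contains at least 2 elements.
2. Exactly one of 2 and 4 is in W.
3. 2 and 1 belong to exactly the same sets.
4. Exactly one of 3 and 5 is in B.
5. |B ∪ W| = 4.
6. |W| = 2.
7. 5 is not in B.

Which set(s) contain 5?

From (7): 5 ∉ B.
(4) (exactly one): 3 ∈ B.
Suppose 5 ∈ W: no assignment then satisfies all the clues, so 5 ∉ W.

5: none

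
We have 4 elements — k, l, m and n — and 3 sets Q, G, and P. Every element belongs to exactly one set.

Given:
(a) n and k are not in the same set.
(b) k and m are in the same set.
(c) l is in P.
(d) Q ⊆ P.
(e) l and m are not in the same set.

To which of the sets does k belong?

k: G

From (c): l ∈ P.
(e): m ∉ P.
(b): k matches m: k ∉ P.
(d) contrapositive: k ∉ Q.
(d) contrapositive: m ∉ Q.
Only one set left: k ∈ G.
Only one set left: m ∈ G.
(a): n ∉ G.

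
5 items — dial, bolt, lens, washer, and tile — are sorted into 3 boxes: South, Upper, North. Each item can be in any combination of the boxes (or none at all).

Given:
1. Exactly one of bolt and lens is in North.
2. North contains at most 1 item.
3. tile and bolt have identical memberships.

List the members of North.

North = {lens}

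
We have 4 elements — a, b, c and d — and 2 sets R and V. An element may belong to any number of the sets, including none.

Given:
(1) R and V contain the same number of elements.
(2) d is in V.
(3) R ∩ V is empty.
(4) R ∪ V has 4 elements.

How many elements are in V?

From (2): d ∈ V.
(3) (disjoint): d ∉ R.

2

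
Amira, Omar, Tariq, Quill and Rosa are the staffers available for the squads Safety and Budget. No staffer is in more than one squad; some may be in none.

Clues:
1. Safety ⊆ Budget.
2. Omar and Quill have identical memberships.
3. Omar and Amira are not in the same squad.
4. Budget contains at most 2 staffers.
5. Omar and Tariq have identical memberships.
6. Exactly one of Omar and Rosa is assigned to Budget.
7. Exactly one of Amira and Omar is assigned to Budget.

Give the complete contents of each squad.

Safety = {}; Budget = {Amira, Rosa}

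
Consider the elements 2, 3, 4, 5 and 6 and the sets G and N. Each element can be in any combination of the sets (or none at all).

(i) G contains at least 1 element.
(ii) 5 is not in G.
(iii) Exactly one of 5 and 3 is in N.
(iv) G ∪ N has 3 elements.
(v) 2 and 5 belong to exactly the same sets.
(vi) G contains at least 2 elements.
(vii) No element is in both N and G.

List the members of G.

G = {4, 6}

From (ii): 5 ∉ G.
(v): 2 matches 5: 2 ∉ G.
Suppose 3 ∈ G: no assignment then satisfies all the clues, so 3 ∉ G.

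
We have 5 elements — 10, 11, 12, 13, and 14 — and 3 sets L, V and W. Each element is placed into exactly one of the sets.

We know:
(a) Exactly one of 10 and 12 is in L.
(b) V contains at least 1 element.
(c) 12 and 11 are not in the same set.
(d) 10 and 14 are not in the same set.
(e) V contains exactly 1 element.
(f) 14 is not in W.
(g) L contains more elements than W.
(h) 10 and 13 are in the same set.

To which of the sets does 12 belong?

From (f): 14 ∉ W.
Suppose 12 ∈ L: no assignment then satisfies all the clues, so 12 ∉ L.

12: W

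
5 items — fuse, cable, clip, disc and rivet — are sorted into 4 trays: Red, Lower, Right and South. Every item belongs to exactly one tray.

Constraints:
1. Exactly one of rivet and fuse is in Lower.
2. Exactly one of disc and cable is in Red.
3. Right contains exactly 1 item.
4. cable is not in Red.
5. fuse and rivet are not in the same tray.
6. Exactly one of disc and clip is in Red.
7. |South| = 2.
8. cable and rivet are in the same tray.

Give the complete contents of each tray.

Red = {disc}; Lower = {fuse}; Right = {clip}; South = {cable, rivet}

From (4): cable ∉ Red.
(2) (exactly one): disc ∈ Red.
(6) (exactly one): clip ∉ Red.
(8): rivet matches cable: rivet ∉ Red.
Suppose fuse ∈ Red: no assignment then satisfies all the clues, so fuse ∉ Red.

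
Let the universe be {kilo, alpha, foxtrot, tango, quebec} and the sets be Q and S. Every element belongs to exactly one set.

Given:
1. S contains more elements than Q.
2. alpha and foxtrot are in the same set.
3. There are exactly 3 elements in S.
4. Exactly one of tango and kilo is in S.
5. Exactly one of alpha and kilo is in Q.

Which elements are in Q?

Q = {kilo, quebec}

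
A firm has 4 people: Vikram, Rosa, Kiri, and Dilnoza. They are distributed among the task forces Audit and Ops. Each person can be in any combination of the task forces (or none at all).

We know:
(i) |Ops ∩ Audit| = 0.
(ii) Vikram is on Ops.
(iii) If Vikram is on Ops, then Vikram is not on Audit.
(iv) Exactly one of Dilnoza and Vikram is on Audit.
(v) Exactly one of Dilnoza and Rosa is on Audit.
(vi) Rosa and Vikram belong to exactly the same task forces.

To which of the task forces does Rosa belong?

From (ii): Vikram ∈ Ops.
(iii): Vikram ∉ Audit.
(iv) (exactly one): Dilnoza ∈ Audit.
(v) (exactly one): Rosa ∉ Audit.
(vi): Rosa matches Vikram: Rosa ∈ Ops.

Rosa: Ops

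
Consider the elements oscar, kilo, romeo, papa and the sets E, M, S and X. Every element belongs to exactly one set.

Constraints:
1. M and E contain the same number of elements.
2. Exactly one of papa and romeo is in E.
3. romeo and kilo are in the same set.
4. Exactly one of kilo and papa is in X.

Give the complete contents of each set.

E = {papa}; M = {oscar}; S = {}; X = {kilo, romeo}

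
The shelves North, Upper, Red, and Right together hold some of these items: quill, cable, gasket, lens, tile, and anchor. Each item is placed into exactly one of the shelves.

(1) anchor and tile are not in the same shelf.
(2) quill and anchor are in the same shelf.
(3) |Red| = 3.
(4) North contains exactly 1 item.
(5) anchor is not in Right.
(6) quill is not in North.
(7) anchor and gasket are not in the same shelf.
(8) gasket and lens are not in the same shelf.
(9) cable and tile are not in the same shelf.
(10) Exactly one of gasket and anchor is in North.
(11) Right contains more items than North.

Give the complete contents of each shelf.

North = {gasket}; Upper = {}; Red = {anchor, cable, quill}; Right = {lens, tile}

From (5): anchor ∉ Right.
From (6): quill ∉ North.
(2): anchor matches quill: anchor ∉ North.
(2): quill matches anchor: quill ∉ Right.
(10) (exactly one): gasket ∈ North.
(4): North already has 1, so the rest are out.
Suppose quill ∈ Upper: no assignment then satisfies all the clues, so quill ∉ Upper.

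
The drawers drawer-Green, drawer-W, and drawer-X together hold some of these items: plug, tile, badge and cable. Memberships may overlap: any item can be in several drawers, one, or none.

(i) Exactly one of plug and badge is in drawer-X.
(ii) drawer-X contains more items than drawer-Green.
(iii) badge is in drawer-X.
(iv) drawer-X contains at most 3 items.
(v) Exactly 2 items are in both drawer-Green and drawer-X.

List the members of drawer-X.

drawer-X = {badge, cable, tile}

From (iii): badge ∈ drawer-X.
(i) (exactly one): plug ∉ drawer-X.
Suppose tile ∉ drawer-X: no assignment then satisfies all the clues, so tile ∈ drawer-X.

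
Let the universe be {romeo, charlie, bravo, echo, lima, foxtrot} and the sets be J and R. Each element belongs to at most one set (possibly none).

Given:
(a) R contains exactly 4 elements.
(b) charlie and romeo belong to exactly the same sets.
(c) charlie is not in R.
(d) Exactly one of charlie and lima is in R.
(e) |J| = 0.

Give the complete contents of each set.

From (c): charlie ∉ R.
(b): romeo matches charlie: romeo ∉ R.
(d) (exactly one): lima ∈ R.
(e): J already has 0, so the rest are out.
(a): only 4 candidates remain for R, so all are in.

J = {}; R = {bravo, echo, foxtrot, lima}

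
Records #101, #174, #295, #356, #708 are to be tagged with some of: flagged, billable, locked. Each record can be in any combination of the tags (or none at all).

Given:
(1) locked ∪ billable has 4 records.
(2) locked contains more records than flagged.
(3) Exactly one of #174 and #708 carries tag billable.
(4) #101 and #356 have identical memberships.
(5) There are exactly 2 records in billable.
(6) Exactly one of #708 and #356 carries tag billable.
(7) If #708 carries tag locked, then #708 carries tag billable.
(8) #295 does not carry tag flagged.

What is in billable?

billable = {#295, #708}

From (8): #295 ∉ flagged.
Suppose #101 ∈ billable: no assignment then satisfies all the clues, so #101 ∉ billable.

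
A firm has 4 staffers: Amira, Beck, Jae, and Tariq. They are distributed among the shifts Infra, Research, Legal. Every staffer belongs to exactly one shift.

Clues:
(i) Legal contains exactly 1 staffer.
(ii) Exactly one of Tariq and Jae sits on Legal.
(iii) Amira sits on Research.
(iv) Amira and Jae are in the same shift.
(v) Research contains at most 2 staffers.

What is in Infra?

Infra = {Beck}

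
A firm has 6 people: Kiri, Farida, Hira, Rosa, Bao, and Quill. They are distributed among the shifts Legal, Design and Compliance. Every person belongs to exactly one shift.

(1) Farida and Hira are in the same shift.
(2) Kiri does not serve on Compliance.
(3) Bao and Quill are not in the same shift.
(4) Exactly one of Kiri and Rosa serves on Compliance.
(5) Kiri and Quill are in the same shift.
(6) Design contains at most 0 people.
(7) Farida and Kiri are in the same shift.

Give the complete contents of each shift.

Legal = {Farida, Hira, Kiri, Quill}; Design = {}; Compliance = {Bao, Rosa}

From (2): Kiri ∉ Compliance.
(4) (exactly one): Rosa ∈ Compliance.
(5): Quill matches Kiri: Quill ∉ Compliance.
(6): Design already has 0, so the rest are out.
(7): Farida matches Kiri: Farida ∉ Compliance.
Only one shift left: Kiri ∈ Legal.
Only one shift left: Farida ∈ Legal.
Only one shift left: Quill ∈ Legal.
(1): Hira matches Farida: Hira ∈ Legal.
(3): Bao ∉ Legal.
Only one shift left: Bao ∈ Compliance.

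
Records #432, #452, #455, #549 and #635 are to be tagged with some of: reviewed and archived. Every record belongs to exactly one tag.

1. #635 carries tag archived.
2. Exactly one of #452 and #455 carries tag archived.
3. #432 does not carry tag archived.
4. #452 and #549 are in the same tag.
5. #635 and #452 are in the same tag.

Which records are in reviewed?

From (1): #635 ∈ archived.
From (3): #432 ∉ archived.
(5): #452 matches #635: #452 ∉ reviewed.
(5): #452 matches #635: #452 ∈ archived.
Only one tag left: #432 ∈ reviewed.
(2) (exactly one): #455 ∉ archived.
(4): #549 matches #452: #549 ∉ reviewed.
(4): #549 matches #452: #549 ∈ archived.
Only one tag left: #455 ∈ reviewed.

reviewed = {#432, #455}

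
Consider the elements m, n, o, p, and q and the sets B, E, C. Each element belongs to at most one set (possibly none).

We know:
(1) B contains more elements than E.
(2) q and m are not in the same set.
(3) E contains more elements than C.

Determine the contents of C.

C = {}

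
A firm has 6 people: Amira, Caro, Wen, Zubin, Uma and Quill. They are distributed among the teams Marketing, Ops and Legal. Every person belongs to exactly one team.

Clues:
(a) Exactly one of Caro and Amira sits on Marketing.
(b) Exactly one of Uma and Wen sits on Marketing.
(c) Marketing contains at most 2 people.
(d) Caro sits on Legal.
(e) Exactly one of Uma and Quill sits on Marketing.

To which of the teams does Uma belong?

Uma: Marketing

From (d): Caro ∈ Legal.
(a) (exactly one): Amira ∈ Marketing.
Suppose Uma ∉ Marketing: no assignment then satisfies all the clues, so Uma ∈ Marketing.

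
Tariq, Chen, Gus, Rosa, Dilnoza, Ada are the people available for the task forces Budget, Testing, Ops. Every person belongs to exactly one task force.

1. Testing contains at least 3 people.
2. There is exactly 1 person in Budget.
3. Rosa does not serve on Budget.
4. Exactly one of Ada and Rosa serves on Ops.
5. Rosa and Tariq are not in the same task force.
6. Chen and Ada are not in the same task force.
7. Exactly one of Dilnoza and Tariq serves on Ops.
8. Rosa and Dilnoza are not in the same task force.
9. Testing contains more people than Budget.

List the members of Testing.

Testing = {Chen, Gus, Rosa}

From (3): Rosa ∉ Budget.
Suppose Tariq ∈ Testing: no assignment then satisfies all the clues, so Tariq ∉ Testing.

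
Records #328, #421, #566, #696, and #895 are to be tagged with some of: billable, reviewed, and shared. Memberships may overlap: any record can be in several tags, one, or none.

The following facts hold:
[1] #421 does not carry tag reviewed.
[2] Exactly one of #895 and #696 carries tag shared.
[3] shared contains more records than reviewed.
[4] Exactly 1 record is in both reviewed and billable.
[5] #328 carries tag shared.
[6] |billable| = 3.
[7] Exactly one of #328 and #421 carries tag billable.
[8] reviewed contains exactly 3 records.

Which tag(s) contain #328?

#328: reviewed, shared

From (1): #421 ∉ reviewed.
From (5): #328 ∈ shared.
Suppose #328 ∈ billable: no assignment then satisfies all the clues, so #328 ∉ billable.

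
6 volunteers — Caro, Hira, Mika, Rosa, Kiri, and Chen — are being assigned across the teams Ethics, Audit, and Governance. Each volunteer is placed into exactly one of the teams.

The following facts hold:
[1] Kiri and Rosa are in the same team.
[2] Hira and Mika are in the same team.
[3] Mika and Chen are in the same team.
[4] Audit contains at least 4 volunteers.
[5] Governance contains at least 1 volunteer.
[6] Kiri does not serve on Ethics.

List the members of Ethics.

Ethics = {}

From (6): Kiri ∉ Ethics.
(1): Rosa matches Kiri: Rosa ∉ Ethics.
Suppose Caro ∈ Ethics: no assignment then satisfies all the clues, so Caro ∉ Ethics.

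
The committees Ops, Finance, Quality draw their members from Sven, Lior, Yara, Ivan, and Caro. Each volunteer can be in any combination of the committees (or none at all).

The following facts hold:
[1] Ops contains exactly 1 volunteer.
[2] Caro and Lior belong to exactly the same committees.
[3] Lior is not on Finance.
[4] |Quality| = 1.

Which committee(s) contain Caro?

Caro: none

From (3): Lior ∉ Finance.
(2): Caro matches Lior: Caro ∉ Finance.
Suppose Caro ∈ Ops: no assignment then satisfies all the clues, so Caro ∉ Ops.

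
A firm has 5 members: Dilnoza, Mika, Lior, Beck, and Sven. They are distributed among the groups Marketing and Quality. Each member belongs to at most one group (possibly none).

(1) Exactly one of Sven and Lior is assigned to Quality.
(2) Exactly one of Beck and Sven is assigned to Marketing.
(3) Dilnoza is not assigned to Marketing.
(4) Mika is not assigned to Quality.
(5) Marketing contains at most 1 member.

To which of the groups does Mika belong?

From (3): Dilnoza ∉ Marketing.
From (4): Mika ∉ Quality.
Suppose Mika ∈ Marketing: no assignment then satisfies all the clues, so Mika ∉ Marketing.

Mika: none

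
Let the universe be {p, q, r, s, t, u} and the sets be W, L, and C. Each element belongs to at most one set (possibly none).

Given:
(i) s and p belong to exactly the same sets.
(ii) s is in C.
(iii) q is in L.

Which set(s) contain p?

From (ii): s ∈ C.
From (iii): q ∈ L.
(i): p matches s: p ∉ W.
(i): p matches s: p ∉ L.
(i): p matches s: p ∈ C.

p: C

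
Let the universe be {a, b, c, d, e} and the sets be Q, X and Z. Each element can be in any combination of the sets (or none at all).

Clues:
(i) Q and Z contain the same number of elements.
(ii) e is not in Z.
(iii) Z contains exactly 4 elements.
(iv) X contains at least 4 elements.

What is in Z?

Z = {a, b, c, d}

From (ii): e ∉ Z.
(iii): only 4 candidates remain for Z, so all are in.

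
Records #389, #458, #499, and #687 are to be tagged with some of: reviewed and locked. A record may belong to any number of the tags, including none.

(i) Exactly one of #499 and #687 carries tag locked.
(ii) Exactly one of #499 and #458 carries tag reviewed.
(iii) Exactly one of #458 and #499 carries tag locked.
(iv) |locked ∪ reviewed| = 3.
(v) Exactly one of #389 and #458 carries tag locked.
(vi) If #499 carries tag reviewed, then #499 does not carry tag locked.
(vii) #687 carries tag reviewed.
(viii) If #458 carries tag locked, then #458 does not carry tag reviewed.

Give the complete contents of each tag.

reviewed = {#499, #687}; locked = {#458, #687}

From (vii): #687 ∈ reviewed.
Suppose #389 ∈ reviewed: no assignment then satisfies all the clues, so #389 ∉ reviewed.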